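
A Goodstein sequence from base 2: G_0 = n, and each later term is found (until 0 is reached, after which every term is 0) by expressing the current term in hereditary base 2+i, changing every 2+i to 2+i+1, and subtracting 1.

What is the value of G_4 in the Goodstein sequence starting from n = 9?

140743

9 —HB2→ 2^(2 + 1) + 1 —bump→ 3^(3 + 1) + 1 = 82 —(−1)→ 81
81 —HB3→ 3^(3 + 1) —bump→ 4^(4 + 1) = 1024 —(−1)→ 1023
1023 —HB4→ 3·4^4 + 3·4^3 + 3·4^2 + 3·4 + 3 —bump→ 3·5^5 + 3·5^3 + 3·5^2 + 3·5 + 3 = 9843 —(−1)→ 9842
9842 —HB5→ 3·5^5 + 3·5^3 + 3·5^2 + 3·5 + 2 —bump→ 3·6^6 + 3·6^3 + 3·6^2 + 3·6 + 2 = 140744 —(−1)→ 140743
140743 —HB6→ 3·6^6 + 3·6^3 + 3·6^2 + 3·6 + 1 —bump→ 3·7^7 + 3·7^3 + 3·7^2 + 3·7 + 1 = 2471827 —(−1)→ 2471826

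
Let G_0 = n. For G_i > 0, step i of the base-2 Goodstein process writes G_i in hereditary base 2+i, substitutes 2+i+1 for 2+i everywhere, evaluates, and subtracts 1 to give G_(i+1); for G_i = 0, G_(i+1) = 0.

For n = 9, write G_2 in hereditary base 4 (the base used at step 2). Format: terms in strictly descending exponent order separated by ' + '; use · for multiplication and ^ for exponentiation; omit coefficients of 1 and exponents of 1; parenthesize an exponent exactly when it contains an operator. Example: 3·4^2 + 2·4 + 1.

3·4^4 + 3·4^3 + 3·4^2 + 3·4 + 3

G_0=9  [base 2] 2^(2 + 1) + 1  →[2↦3]→  3^(3 + 1) + 1 = 82  −1 ⇒ G_1=81
G_1=81  [base 3] 3^(3 + 1)  →[3↦4]→  4^(4 + 1) = 1024  −1 ⇒ G_2=1023
G_2=1023  [base 4] 3·4^4 + 3·4^3 + 3·4^2 + 3·4 + 3  →[4↦5]→  3·5^5 + 3·5^3 + 3·5^2 + 3·5 + 3 = 9843  −1 ⇒ G_3=9842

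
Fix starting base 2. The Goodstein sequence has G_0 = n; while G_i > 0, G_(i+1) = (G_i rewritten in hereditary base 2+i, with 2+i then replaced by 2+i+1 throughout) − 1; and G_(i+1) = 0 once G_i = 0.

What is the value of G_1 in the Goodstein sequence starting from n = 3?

(0) 3|_2 = 2 + 1 ↦ 3 + 1|_3 = 4 ⇒ 3
(1) 3|_3 = 3 ↦ 4|_4 = 4 ⇒ 3

3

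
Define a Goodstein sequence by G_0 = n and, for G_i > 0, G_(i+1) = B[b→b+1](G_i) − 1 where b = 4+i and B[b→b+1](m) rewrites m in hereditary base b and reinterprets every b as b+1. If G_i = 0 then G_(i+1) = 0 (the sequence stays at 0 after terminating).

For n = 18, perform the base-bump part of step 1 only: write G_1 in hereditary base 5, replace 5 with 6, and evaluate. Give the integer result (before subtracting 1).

37

[0] 18 ≡ 4^2 + 2 (base 4). Lift 5: 27. −1: 26.
[1] 26 ≡ 5^2 + 1 (base 5). Lift 6: 37. −1: 36.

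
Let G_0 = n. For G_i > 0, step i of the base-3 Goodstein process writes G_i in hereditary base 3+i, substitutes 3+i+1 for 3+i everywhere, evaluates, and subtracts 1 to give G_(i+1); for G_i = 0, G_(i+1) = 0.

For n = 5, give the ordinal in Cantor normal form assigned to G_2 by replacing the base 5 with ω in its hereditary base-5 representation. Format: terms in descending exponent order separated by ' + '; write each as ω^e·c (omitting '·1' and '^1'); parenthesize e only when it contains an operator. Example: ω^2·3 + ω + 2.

[0] 5 ≡ 3 + 2 (base 3). Lift 4: 6. −1: 5.
[1] 5 ≡ 4 + 1 (base 4). Lift 5: 6. −1: 5.
[2] 5 ≡ 5 (base 5). Lift 6: 6. −1: 5.

ω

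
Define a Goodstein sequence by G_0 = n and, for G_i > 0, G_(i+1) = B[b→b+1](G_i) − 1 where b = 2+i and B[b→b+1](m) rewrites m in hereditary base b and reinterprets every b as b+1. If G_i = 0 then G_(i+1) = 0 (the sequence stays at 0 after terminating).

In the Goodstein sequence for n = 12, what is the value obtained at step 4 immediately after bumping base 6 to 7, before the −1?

i=0: 12 = 2^(2 + 1) + 2^2 (b=2); 2→3: 3^(3 + 1) + 3^3 = 108; 108−1 = 107
i=1: 107 = 3^(3 + 1) + 2·3^2 + 2·3 + 2 (b=3); 3→4: 4^(4 + 1) + 2·4^2 + 2·4 + 2 = 1066; 1066−1 = 1065
i=2: 1065 = 4^(4 + 1) + 2·4^2 + 2·4 + 1 (b=4); 4→5: 5^(5 + 1) + 2·5^2 + 2·5 + 1 = 15686; 15686−1 = 15685
i=3: 15685 = 5^(5 + 1) + 2·5^2 + 2·5 (b=5); 5→6: 6^(6 + 1) + 2·6^2 + 2·6 = 280020; 280020−1 = 280019

5764911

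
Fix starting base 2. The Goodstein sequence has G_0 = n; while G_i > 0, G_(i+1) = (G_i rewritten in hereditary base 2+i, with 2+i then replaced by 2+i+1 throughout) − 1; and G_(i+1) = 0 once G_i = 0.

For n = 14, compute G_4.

326591

(0) 14|_2 = 2^(2 + 1) + 2^2 + 2 ↦ 3^(3 + 1) + 3^3 + 3|_3 = 111 ⇒ 110
(1) 110|_3 = 3^(3 + 1) + 3^3 + 2 ↦ 4^(4 + 1) + 4^4 + 2|_4 = 1282 ⇒ 1281
(2) 1281|_4 = 4^(4 + 1) + 4^4 + 1 ↦ 5^(5 + 1) + 5^5 + 1|_5 = 18751 ⇒ 18750
(3) 18750|_5 = 5^(5 + 1) + 5^5 ↦ 6^(6 + 1) + 6^6|_6 = 326592 ⇒ 326591
(4) 326591|_6 = 6^(6 + 1) + 5·6^5 + 5·6^4 + 5·6^3 + 5·6^2 + 5·6 + 5 ↦ 7^(7 + 1) + 5·7^5 + 5·7^4 + 5·7^3 + 5·7^2 + 5·7 + 5|_7 = 5862841 ⇒ 5862840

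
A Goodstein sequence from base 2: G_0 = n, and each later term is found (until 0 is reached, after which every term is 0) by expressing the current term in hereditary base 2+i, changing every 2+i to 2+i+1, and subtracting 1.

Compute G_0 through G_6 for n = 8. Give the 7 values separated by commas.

base 2: 8 = 2^(2 + 1); at 3: 3^(3 + 1) = 81; next = 80
base 3: 80 = 2·3^3 + 2·3^2 + 2·3 + 2; at 4: 2·4^4 + 2·4^2 + 2·4 + 2 = 554; next = 553
base 4: 553 = 2·4^4 + 2·4^2 + 2·4 + 1; at 5: 2·5^5 + 2·5^2 + 2·5 + 1 = 6311; next = 6310
base 5: 6310 = 2·5^5 + 2·5^2 + 2·5; at 6: 2·6^6 + 2·6^2 + 2·6 = 93396; next = 93395
base 6: 93395 = 2·6^6 + 2·6^2 + 6 + 5; at 7: 2·7^7 + 2·7^2 + 7 + 5 = 1647196; next = 1647195
base 7: 1647195 = 2·7^7 + 2·7^2 + 7 + 4; at 8: 2·8^8 + 2·8^2 + 8 + 4 = 33554572; next = 33554571

8, 80, 553, 6310, 93395, 1647195, 33554571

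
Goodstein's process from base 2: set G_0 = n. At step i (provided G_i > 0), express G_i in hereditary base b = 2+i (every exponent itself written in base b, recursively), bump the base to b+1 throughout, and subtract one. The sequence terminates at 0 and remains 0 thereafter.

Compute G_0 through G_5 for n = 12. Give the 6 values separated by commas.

base 2: 12 = 2^(2 + 1) + 2^2; at 3: 3^(3 + 1) + 3^3 = 108; next = 107
base 3: 107 = 3^(3 + 1) + 2·3^2 + 2·3 + 2; at 4: 4^(4 + 1) + 2·4^2 + 2·4 + 2 = 1066; next = 1065
base 4: 1065 = 4^(4 + 1) + 2·4^2 + 2·4 + 1; at 5: 5^(5 + 1) + 2·5^2 + 2·5 + 1 = 15686; next = 15685
base 5: 15685 = 5^(5 + 1) + 2·5^2 + 2·5; at 6: 6^(6 + 1) + 2·6^2 + 2·6 = 280020; next = 280019
base 6: 280019 = 6^(6 + 1) + 2·6^2 + 6 + 5; at 7: 7^(7 + 1) + 2·7^2 + 7 + 5 = 5764911; next = 5764910

12, 107, 1065, 15685, 280019, 5764910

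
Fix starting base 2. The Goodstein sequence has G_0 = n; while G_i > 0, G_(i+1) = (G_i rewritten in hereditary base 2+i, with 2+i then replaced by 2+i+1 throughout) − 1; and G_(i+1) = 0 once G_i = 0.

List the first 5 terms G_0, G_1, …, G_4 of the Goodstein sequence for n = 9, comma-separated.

9, 81, 1023, 9842, 140743

i=0: 9 = 2^(2 + 1) + 1 (b=2); 2→3: 3^(3 + 1) + 1 = 82; 82−1 = 81
i=1: 81 = 3^(3 + 1) (b=3); 3→4: 4^(4 + 1) = 1024; 1024−1 = 1023
i=2: 1023 = 3·4^4 + 3·4^3 + 3·4^2 + 3·4 + 3 (b=4); 4→5: 3·5^5 + 3·5^3 + 3·5^2 + 3·5 + 3 = 9843; 9843−1 = 9842
i=3: 9842 = 3·5^5 + 3·5^3 + 3·5^2 + 3·5 + 2 (b=5); 5→6: 3·6^6 + 3·6^3 + 3·6^2 + 3·6 + 2 = 140744; 140744−1 = 140743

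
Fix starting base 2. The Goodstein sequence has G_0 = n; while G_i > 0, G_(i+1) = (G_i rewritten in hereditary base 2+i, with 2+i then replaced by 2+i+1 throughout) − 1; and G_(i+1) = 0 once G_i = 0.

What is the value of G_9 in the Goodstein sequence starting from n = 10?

1426559238830

(0) 10|_2 = 2^(2 + 1) + 2 ↦ 3^(3 + 1) + 3|_3 = 84 ⇒ 83
(1) 83|_3 = 3^(3 + 1) + 2 ↦ 4^(4 + 1) + 2|_4 = 1026 ⇒ 1025
(2) 1025|_4 = 4^(4 + 1) + 1 ↦ 5^(5 + 1) + 1|_5 = 15626 ⇒ 15625
(3) 15625|_5 = 5^(5 + 1) ↦ 6^(6 + 1)|_6 = 279936 ⇒ 279935
(4) 279935|_6 = 5·6^6 + 5·6^5 + 5·6^4 + 5·6^3 + 5·6^2 + 5·6 + 5 ↦ 5·7^7 + 5·7^5 + 5·7^4 + 5·7^3 + 5·7^2 + 5·7 + 5|_7 = 4215755 ⇒ 4215754
(5) 4215754|_7 = 5·7^7 + 5·7^5 + 5·7^4 + 5·7^3 + 5·7^2 + 5·7 + 4 ↦ 5·8^8 + 5·8^5 + 5·8^4 + 5·8^3 + 5·8^2 + 5·8 + 4|_8 = 84073324 ⇒ 84073323
(6) 84073323|_8 = 5·8^8 + 5·8^5 + 5·8^4 + 5·8^3 + 5·8^2 + 5·8 + 3 ↦ 5·9^9 + 5·9^5 + 5·9^4 + 5·9^3 + 5·9^2 + 5·9 + 3|_9 = 1937434593 ⇒ 1937434592
(7) 1937434592|_9 = 5·9^9 + 5·9^5 + 5·9^4 + 5·9^3 + 5·9^2 + 5·9 + 2 ↦ 5·10^10 + 5·10^5 + 5·10^4 + 5·10^3 + 5·10^2 + 5·10 + 2|_10 = 50000555552 ⇒ 50000555551
(8) 50000555551|_10 = 5·10^10 + 5·10^5 + 5·10^4 + 5·10^3 + 5·10^2 + 5·10 + 1 ↦ 5·11^11 + 5·11^5 + 5·11^4 + 5·11^3 + 5·11^2 + 5·11 + 1|_11 = 1426559238831 ⇒ 1426559238830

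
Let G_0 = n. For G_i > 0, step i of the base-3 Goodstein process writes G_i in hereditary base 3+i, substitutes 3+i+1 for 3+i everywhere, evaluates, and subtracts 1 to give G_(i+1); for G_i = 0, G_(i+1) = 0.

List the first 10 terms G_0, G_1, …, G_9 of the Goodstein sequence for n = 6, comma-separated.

G_0 = 6. HB_3(6) = 2·3. Bump = 8. G_1 = 7.
G_1 = 7. HB_4(7) = 4 + 3. Bump = 8. G_2 = 7.
G_2 = 7. HB_5(7) = 5 + 2. Bump = 8. G_3 = 7.
G_3 = 7. HB_6(7) = 6 + 1. Bump = 8. G_4 = 7.
G_4 = 7. HB_7(7) = 7. Bump = 8. G_5 = 7.
G_5 = 7. HB_8(7) = 7. Bump = 7. G_6 = 6.
G_6 = 6. HB_9(6) = 6. Bump = 6. G_7 = 5.
G_7 = 5. HB_10(5) = 5. Bump = 5. G_8 = 4.
G_8 = 4. HB_11(4) = 4. Bump = 4. G_9 = 3.

6, 7, 7, 7, 7, 7, 6, 5, 4, 3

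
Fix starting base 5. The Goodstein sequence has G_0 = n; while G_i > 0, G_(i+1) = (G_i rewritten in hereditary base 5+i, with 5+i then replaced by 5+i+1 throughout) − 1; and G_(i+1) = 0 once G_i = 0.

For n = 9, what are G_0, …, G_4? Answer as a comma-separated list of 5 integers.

9, 9, 9, 9, 9

step 0: 9 = 5 + 4; sub 6 for 5: 6 + 4; = 10; G_1 = 10−1 = 9
step 1: 9 = 6 + 3; sub 7 for 6: 7 + 3; = 10; G_2 = 10−1 = 9
step 2: 9 = 7 + 2; sub 8 for 7: 8 + 2; = 10; G_3 = 10−1 = 9
step 3: 9 = 8 + 1; sub 9 for 8: 9 + 1; = 10; G_4 = 10−1 = 9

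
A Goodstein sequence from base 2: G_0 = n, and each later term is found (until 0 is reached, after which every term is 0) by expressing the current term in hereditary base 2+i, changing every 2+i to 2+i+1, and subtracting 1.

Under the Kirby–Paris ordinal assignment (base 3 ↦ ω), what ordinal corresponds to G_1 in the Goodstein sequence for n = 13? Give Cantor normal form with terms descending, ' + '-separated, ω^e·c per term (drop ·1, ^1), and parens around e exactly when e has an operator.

ω^(ω + 1) + ω^ω

base 2: 13 = 2^(2 + 1) + 2^2 + 1; at 3: 3^(3 + 1) + 3^3 + 1 = 109; next = 108
base 3: 108 = 3^(3 + 1) + 3^3; at 4: 4^(4 + 1) + 4^4 = 1280; next = 1279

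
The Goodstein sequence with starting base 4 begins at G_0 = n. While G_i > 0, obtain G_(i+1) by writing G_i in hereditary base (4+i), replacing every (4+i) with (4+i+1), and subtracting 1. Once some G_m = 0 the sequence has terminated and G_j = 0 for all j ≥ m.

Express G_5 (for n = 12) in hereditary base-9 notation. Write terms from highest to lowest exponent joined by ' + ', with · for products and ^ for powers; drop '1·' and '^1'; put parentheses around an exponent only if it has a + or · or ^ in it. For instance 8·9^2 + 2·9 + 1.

2·9

G_0=12  [base 4] 3·4  →[4↦5]→  3·5 = 15  −1 ⇒ G_1=14
G_1=14  [base 5] 2·5 + 4  →[5↦6]→  2·6 + 4 = 16  −1 ⇒ G_2=15
G_2=15  [base 6] 2·6 + 3  →[6↦7]→  2·7 + 3 = 17  −1 ⇒ G_3=16
G_3=16  [base 7] 2·7 + 2  →[7↦8]→  2·8 + 2 = 18  −1 ⇒ G_4=17
G_4=17  [base 8] 2·8 + 1  →[8↦9]→  2·9 + 1 = 19  −1 ⇒ G_5=18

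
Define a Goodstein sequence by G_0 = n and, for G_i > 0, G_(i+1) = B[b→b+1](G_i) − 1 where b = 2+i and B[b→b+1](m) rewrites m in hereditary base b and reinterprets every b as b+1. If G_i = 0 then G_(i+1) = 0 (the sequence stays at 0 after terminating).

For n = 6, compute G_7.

332147

[0] 6 ≡ 2^2 + 2 (base 2). Lift 3: 30. −1: 29.
[1] 29 ≡ 3^3 + 2 (base 3). Lift 4: 258. −1: 257.
[2] 257 ≡ 4^4 + 1 (base 4). Lift 5: 3126. −1: 3125.
[3] 3125 ≡ 5^5 (base 5). Lift 6: 46656. −1: 46655.
[4] 46655 ≡ 5·6^5 + 5·6^4 + 5·6^3 + 5·6^2 + 5·6 + 5 (base 6). Lift 7: 98040. −1: 98039.
[5] 98039 ≡ 5·7^5 + 5·7^4 + 5·7^3 + 5·7^2 + 5·7 + 4 (base 7). Lift 8: 187244. −1: 187243.
[6] 187243 ≡ 5·8^5 + 5·8^4 + 5·8^3 + 5·8^2 + 5·8 + 3 (base 8). Lift 9: 332148. −1: 332147.
[7] 332147 ≡ 5·9^5 + 5·9^4 + 5·9^3 + 5·9^2 + 5·9 + 2 (base 9). Lift 10: 555552. −1: 555551.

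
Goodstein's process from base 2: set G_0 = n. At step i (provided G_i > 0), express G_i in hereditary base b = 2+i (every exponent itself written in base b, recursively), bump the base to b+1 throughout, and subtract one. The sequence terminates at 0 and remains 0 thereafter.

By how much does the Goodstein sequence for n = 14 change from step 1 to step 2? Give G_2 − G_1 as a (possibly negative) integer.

14 —HB2→ 2^(2 + 1) + 2^2 + 2 —bump→ 3^(3 + 1) + 3^3 + 3 = 111 —(−1)→ 110
110 —HB3→ 3^(3 + 1) + 3^3 + 2 —bump→ 4^(4 + 1) + 4^4 + 2 = 1282 —(−1)→ 1281

1171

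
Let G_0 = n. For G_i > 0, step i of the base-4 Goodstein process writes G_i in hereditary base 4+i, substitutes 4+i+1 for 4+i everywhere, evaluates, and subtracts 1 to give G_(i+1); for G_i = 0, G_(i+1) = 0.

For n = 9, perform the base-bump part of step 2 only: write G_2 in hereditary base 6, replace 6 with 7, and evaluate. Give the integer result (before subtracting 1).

G_0=9  [base 4] 2·4 + 1  →[4↦5]→  2·5 + 1 = 11  −1 ⇒ G_1=10
G_1=10  [base 5] 2·5  →[5↦6]→  2·6 = 12  −1 ⇒ G_2=11
G_2=11  [base 6] 6 + 5  →[6↦7]→  7 + 5 = 12  −1 ⇒ G_3=11

12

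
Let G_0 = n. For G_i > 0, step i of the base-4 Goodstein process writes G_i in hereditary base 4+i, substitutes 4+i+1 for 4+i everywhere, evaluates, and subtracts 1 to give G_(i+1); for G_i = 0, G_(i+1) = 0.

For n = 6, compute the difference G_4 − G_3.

-1

step 0: 6 = 4 + 2; sub 5 for 4: 5 + 2; = 7; G_1 = 7−1 = 6
step 1: 6 = 5 + 1; sub 6 for 5: 6 + 1; = 7; G_2 = 7−1 = 6
step 2: 6 = 6; sub 7 for 6: 7; = 7; G_3 = 7−1 = 6
step 3: 6 = 6; sub 8 for 7: 6; = 6; G_4 = 6−1 = 5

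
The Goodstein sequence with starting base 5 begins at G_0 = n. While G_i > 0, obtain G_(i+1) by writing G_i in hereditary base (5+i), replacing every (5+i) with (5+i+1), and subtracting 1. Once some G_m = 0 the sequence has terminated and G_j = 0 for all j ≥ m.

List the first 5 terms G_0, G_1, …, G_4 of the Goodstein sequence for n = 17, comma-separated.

17, 19, 21, 23, 24

G_0 = 17. HB_5(17) = 3·5 + 2. Bump = 20. G_1 = 19.
G_1 = 19. HB_6(19) = 3·6 + 1. Bump = 22. G_2 = 21.
G_2 = 21. HB_7(21) = 3·7. Bump = 24. G_3 = 23.
G_3 = 23. HB_8(23) = 2·8 + 7. Bump = 25. G_4 = 24.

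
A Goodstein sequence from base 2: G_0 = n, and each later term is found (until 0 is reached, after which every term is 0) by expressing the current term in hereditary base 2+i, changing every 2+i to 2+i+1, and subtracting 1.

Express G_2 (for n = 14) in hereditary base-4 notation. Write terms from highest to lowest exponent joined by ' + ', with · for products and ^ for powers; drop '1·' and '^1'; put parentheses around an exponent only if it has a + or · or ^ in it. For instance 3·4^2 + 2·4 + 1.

4^(4 + 1) + 4^4 + 1

14 —HB2→ 2^(2 + 1) + 2^2 + 2 —bump→ 3^(3 + 1) + 3^3 + 3 = 111 —(−1)→ 110
110 —HB3→ 3^(3 + 1) + 3^3 + 2 —bump→ 4^(4 + 1) + 4^4 + 2 = 1282 —(−1)→ 1281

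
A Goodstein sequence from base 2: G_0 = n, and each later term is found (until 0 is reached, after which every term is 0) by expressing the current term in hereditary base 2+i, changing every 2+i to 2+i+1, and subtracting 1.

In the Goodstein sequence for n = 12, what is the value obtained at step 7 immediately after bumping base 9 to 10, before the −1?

100000000212

G_0=12  [base 2] 2^(2 + 1) + 2^2  →[2↦3]→  3^(3 + 1) + 3^3 = 108  −1 ⇒ G_1=107
G_1=107  [base 3] 3^(3 + 1) + 2·3^2 + 2·3 + 2  →[3↦4]→  4^(4 + 1) + 2·4^2 + 2·4 + 2 = 1066  −1 ⇒ G_2=1065
G_2=1065  [base 4] 4^(4 + 1) + 2·4^2 + 2·4 + 1  →[4↦5]→  5^(5 + 1) + 2·5^2 + 2·5 + 1 = 15686  −1 ⇒ G_3=15685
G_3=15685  [base 5] 5^(5 + 1) + 2·5^2 + 2·5  →[5↦6]→  6^(6 + 1) + 2·6^2 + 2·6 = 280020  −1 ⇒ G_4=280019
G_4=280019  [base 6] 6^(6 + 1) + 2·6^2 + 6 + 5  →[6↦7]→  7^(7 + 1) + 2·7^2 + 7 + 5 = 5764911  −1 ⇒ G_5=5764910
G_5=5764910  [base 7] 7^(7 + 1) + 2·7^2 + 7 + 4  →[7↦8]→  8^(8 + 1) + 2·8^2 + 8 + 4 = 134217868  −1 ⇒ G_6=134217867
G_6=134217867  [base 8] 8^(8 + 1) + 2·8^2 + 8 + 3  →[8↦9]→  9^(9 + 1) + 2·9^2 + 9 + 3 = 3486784575  −1 ⇒ G_7=3486784574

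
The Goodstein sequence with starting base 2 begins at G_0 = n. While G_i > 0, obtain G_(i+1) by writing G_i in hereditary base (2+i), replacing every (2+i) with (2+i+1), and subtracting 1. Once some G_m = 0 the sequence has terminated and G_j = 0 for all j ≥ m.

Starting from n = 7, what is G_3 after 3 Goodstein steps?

G_0 = 7. HB_2(7) = 2^2 + 2 + 1. Bump = 31. G_1 = 30.
G_1 = 30. HB_3(30) = 3^3 + 3. Bump = 260. G_2 = 259.
G_2 = 259. HB_4(259) = 4^4 + 3. Bump = 3128. G_3 = 3127.
G_3 = 3127. HB_5(3127) = 5^5 + 2. Bump = 46658. G_4 = 46657.

3127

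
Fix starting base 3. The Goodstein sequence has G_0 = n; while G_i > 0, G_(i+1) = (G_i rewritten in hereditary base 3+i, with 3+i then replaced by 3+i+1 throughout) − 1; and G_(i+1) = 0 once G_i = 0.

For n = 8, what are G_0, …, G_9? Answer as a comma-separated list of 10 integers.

8, 9, 10, 11, 11, 11, 11, 11, 11, 11

i=0: 8 = 2·3 + 2 (b=3); 3→4: 2·4 + 2 = 10; 10−1 = 9
i=1: 9 = 2·4 + 1 (b=4); 4→5: 2·5 + 1 = 11; 11−1 = 10
i=2: 10 = 2·5 (b=5); 5→6: 2·6 = 12; 12−1 = 11
i=3: 11 = 6 + 5 (b=6); 6→7: 7 + 5 = 12; 12−1 = 11
i=4: 11 = 7 + 4 (b=7); 7→8: 8 + 4 = 12; 12−1 = 11
i=5: 11 = 8 + 3 (b=8); 8→9: 9 + 3 = 12; 12−1 = 11
i=6: 11 = 9 + 2 (b=9); 9→10: 10 + 2 = 12; 12−1 = 11
i=7: 11 = 10 + 1 (b=10); 10→11: 11 + 1 = 12; 12−1 = 11
i=8: 11 = 11 (b=11); 11→12: 12 = 12; 12−1 = 11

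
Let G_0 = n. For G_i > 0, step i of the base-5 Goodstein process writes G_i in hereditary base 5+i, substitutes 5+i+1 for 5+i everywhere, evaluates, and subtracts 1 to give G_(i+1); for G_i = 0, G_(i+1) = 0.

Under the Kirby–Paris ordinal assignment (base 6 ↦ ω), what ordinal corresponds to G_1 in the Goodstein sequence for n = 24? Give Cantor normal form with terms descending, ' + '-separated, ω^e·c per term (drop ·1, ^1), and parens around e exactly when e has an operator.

ω·4 + 3

i=0: 24 = 4·5 + 4 (b=5); 5→6: 4·6 + 4 = 28; 28−1 = 27
i=1: 27 = 4·6 + 3 (b=6); 6→7: 4·7 + 3 = 31; 31−1 = 30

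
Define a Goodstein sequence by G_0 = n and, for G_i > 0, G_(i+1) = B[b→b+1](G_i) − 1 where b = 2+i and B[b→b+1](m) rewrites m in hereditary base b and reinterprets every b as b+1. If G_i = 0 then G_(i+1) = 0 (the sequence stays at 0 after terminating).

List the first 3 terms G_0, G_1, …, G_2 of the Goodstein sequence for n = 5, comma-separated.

G_0 = 5. HB_2(5) = 2^2 + 1. Bump = 28. G_1 = 27.
G_1 = 27. HB_3(27) = 3^3. Bump = 256. G_2 = 255.

5, 27, 255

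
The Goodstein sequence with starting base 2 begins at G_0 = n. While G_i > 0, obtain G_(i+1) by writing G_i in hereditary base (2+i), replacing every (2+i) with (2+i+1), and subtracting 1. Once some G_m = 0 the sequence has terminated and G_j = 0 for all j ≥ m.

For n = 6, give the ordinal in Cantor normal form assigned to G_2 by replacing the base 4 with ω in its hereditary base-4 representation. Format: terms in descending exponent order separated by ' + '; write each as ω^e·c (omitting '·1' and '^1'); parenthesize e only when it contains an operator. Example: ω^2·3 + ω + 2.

ω^ω + 1

base 2: 6 = 2^2 + 2; at 3: 3^3 + 3 = 30; next = 29
base 3: 29 = 3^3 + 2; at 4: 4^4 + 2 = 258; next = 257
base 4: 257 = 4^4 + 1; at 5: 5^5 + 1 = 3126; next = 3125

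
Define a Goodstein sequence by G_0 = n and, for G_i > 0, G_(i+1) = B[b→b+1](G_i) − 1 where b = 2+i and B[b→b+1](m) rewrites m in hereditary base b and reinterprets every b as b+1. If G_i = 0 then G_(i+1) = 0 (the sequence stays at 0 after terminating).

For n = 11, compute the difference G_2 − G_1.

943

G_0=11  [base 2] 2^(2 + 1) + 2 + 1  →[2↦3]→  3^(3 + 1) + 3 + 1 = 85  −1 ⇒ G_1=84
G_1=84  [base 3] 3^(3 + 1) + 3  →[3↦4]→  4^(4 + 1) + 4 = 1028  −1 ⇒ G_2=1027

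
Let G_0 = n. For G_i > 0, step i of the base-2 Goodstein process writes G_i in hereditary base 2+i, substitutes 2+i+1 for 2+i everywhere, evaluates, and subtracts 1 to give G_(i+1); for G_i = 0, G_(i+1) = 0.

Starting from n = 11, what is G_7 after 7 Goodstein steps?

2749609302

G_0=11  [base 2] 2^(2 + 1) + 2 + 1  →[2↦3]→  3^(3 + 1) + 3 + 1 = 85  −1 ⇒ G_1=84
G_1=84  [base 3] 3^(3 + 1) + 3  →[3↦4]→  4^(4 + 1) + 4 = 1028  −1 ⇒ G_2=1027
G_2=1027  [base 4] 4^(4 + 1) + 3  →[4↦5]→  5^(5 + 1) + 3 = 15628  −1 ⇒ G_3=15627
G_3=15627  [base 5] 5^(5 + 1) + 2  →[5↦6]→  6^(6 + 1) + 2 = 279938  −1 ⇒ G_4=279937
G_4=279937  [base 6] 6^(6 + 1) + 1  →[6↦7]→  7^(7 + 1) + 1 = 5764802  −1 ⇒ G_5=5764801
G_5=5764801  [base 7] 7^(7 + 1)  →[7↦8]→  8^(8 + 1) = 134217728  −1 ⇒ G_6=134217727
G_6=134217727  [base 8] 7·8^8 + 7·8^7 + 7·8^6 + 7·8^5 + 7·8^4 + 7·8^3 + 7·8^2 + 7·8 + 7  →[8↦9]→  7·9^9 + 7·9^7 + 7·9^6 + 7·9^5 + 7·9^4 + 7·9^3 + 7·9^2 + 7·9 + 7 = 2749609303  −1 ⇒ G_7=2749609302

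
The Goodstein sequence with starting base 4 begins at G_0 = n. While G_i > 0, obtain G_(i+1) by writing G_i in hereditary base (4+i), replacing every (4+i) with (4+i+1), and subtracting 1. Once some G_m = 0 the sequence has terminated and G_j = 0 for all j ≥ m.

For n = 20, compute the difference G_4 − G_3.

[0] 20 ≡ 4^2 + 4 (base 4). Lift 5: 30. −1: 29.
[1] 29 ≡ 5^2 + 4 (base 5). Lift 6: 40. −1: 39.
[2] 39 ≡ 6^2 + 3 (base 6). Lift 7: 52. −1: 51.
[3] 51 ≡ 7^2 + 2 (base 7). Lift 8: 66. −1: 65.

14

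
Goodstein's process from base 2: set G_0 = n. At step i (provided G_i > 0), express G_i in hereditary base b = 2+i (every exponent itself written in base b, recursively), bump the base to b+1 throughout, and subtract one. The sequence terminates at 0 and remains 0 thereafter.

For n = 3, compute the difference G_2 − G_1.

[0] 3 ≡ 2 + 1 (base 2). Lift 3: 4. −1: 3.
[1] 3 ≡ 3 (base 3). Lift 4: 4. −1: 3.

0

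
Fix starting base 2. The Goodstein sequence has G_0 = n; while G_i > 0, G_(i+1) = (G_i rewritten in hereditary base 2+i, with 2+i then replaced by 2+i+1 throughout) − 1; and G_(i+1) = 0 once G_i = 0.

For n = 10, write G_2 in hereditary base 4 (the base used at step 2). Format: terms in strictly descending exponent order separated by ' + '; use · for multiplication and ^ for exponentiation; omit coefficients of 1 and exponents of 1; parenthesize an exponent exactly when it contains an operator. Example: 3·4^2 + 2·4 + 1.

G_0=10  [base 2] 2^(2 + 1) + 2  →[2↦3]→  3^(3 + 1) + 3 = 84  −1 ⇒ G_1=83
G_1=83  [base 3] 3^(3 + 1) + 2  →[3↦4]→  4^(4 + 1) + 2 = 1026  −1 ⇒ G_2=1025

4^(4 + 1) + 1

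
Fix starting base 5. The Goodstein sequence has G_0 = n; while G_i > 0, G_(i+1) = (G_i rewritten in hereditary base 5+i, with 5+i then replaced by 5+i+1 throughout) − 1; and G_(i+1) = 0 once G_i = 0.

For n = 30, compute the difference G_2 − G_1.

12

G_0=30  [base 5] 5^2 + 5  →[5↦6]→  6^2 + 6 = 42  −1 ⇒ G_1=41
G_1=41  [base 6] 6^2 + 5  →[6↦7]→  7^2 + 5 = 54  −1 ⇒ G_2=53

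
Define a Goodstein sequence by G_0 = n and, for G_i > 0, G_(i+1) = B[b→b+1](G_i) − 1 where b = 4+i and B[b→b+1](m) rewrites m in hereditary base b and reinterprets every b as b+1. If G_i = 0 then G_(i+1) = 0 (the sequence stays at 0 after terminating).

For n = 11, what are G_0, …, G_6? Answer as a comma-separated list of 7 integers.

i=0: 11 = 2·4 + 3 (b=4); 4→5: 2·5 + 3 = 13; 13−1 = 12
i=1: 12 = 2·5 + 2 (b=5); 5→6: 2·6 + 2 = 14; 14−1 = 13
i=2: 13 = 2·6 + 1 (b=6); 6→7: 2·7 + 1 = 15; 15−1 = 14
i=3: 14 = 2·7 (b=7); 7→8: 2·8 = 16; 16−1 = 15
i=4: 15 = 8 + 7 (b=8); 8→9: 9 + 7 = 16; 16−1 = 15
i=5: 15 = 9 + 6 (b=9); 9→10: 10 + 6 = 16; 16−1 = 15

11, 12, 13, 14, 15, 15, 15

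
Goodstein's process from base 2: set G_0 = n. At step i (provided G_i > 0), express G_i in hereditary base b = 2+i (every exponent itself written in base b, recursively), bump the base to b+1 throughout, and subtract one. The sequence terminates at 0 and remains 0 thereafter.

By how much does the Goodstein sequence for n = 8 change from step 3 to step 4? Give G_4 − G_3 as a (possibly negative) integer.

(0) 8|_2 = 2^(2 + 1) ↦ 3^(3 + 1)|_3 = 81 ⇒ 80
(1) 80|_3 = 2·3^3 + 2·3^2 + 2·3 + 2 ↦ 2·4^4 + 2·4^2 + 2·4 + 2|_4 = 554 ⇒ 553
(2) 553|_4 = 2·4^4 + 2·4^2 + 2·4 + 1 ↦ 2·5^5 + 2·5^2 + 2·5 + 1|_5 = 6311 ⇒ 6310
(3) 6310|_5 = 2·5^5 + 2·5^2 + 2·5 ↦ 2·6^6 + 2·6^2 + 2·6|_6 = 93396 ⇒ 93395

87085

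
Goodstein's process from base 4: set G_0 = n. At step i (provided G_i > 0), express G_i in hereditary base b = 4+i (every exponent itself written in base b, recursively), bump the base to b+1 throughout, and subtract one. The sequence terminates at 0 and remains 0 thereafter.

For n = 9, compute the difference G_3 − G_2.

0

[0] 9 ≡ 2·4 + 1 (base 4). Lift 5: 11. −1: 10.
[1] 10 ≡ 2·5 (base 5). Lift 6: 12. −1: 11.
[2] 11 ≡ 6 + 5 (base 6). Lift 7: 12. −1: 11.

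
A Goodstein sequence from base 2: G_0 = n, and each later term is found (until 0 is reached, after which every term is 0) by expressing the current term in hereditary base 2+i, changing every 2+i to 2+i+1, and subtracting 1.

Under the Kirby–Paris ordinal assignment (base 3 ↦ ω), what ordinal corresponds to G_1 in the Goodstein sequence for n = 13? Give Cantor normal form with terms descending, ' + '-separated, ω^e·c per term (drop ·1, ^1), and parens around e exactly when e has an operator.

i=0: 13 = 2^(2 + 1) + 2^2 + 1 (b=2); 2→3: 3^(3 + 1) + 3^3 + 1 = 109; 109−1 = 108
i=1: 108 = 3^(3 + 1) + 3^3 (b=3); 3→4: 4^(4 + 1) + 4^4 = 1280; 1280−1 = 1279

ω^(ω + 1) + ω^ω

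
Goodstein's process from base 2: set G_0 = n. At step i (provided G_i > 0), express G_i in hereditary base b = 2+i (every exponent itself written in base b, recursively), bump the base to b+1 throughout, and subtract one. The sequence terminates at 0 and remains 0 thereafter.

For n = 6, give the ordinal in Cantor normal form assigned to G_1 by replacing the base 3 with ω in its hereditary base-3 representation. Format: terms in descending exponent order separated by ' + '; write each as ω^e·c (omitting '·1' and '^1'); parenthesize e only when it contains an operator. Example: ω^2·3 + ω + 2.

ω^ω + 2

i=0: 6 = 2^2 + 2 (b=2); 2→3: 3^3 + 3 = 30; 30−1 = 29
i=1: 29 = 3^3 + 2 (b=3); 3→4: 4^4 + 2 = 258; 258−1 = 257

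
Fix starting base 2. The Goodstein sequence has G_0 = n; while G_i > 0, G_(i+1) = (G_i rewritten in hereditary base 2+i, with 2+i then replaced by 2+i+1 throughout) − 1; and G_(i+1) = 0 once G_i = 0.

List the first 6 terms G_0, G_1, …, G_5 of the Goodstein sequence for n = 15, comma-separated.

G_0 = 15. HB_2(15) = 2^(2 + 1) + 2^2 + 2 + 1. Bump = 112. G_1 = 111.
G_1 = 111. HB_3(111) = 3^(3 + 1) + 3^3 + 3. Bump = 1284. G_2 = 1283.
G_2 = 1283. HB_4(1283) = 4^(4 + 1) + 4^4 + 3. Bump = 18753. G_3 = 18752.
G_3 = 18752. HB_5(18752) = 5^(5 + 1) + 5^5 + 2. Bump = 326594. G_4 = 326593.
G_4 = 326593. HB_6(326593) = 6^(6 + 1) + 6^6 + 1. Bump = 6588345. G_5 = 6588344.

15, 111, 1283, 18752, 326593, 6588344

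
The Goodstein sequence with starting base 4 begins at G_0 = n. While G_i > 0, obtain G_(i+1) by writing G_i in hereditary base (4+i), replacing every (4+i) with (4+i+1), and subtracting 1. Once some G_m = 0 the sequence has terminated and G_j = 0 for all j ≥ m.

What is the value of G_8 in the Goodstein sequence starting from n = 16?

43

[0] 16 ≡ 4^2 (base 4). Lift 5: 25. −1: 24.
[1] 24 ≡ 4·5 + 4 (base 5). Lift 6: 28. −1: 27.
[2] 27 ≡ 4·6 + 3 (base 6). Lift 7: 31. −1: 30.
[3] 30 ≡ 4·7 + 2 (base 7). Lift 8: 34. −1: 33.
[4] 33 ≡ 4·8 + 1 (base 8). Lift 9: 37. −1: 36.
[5] 36 ≡ 4·9 (base 9). Lift 10: 40. −1: 39.
[6] 39 ≡ 3·10 + 9 (base 10). Lift 11: 42. −1: 41.
[7] 41 ≡ 3·11 + 8 (base 11). Lift 12: 44. −1: 43.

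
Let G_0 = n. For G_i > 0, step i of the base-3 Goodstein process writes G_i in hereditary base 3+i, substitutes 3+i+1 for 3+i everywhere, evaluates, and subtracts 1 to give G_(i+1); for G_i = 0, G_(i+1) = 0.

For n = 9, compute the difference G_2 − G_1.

2

G_0 = 9. HB_3(9) = 3^2. Bump = 16. G_1 = 15.
G_1 = 15. HB_4(15) = 3·4 + 3. Bump = 18. G_2 = 17.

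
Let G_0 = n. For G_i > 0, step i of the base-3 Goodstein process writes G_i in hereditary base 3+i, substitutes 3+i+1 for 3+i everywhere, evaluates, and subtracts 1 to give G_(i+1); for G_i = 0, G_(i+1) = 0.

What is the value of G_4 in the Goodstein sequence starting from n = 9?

(0) 9|_3 = 3^2 ↦ 4^2|_4 = 16 ⇒ 15
(1) 15|_4 = 3·4 + 3 ↦ 3·5 + 3|_5 = 18 ⇒ 17
(2) 17|_5 = 3·5 + 2 ↦ 3·6 + 2|_6 = 20 ⇒ 19
(3) 19|_6 = 3·6 + 1 ↦ 3·7 + 1|_7 = 22 ⇒ 21
(4) 21|_7 = 3·7 ↦ 3·8|_8 = 24 ⇒ 23

21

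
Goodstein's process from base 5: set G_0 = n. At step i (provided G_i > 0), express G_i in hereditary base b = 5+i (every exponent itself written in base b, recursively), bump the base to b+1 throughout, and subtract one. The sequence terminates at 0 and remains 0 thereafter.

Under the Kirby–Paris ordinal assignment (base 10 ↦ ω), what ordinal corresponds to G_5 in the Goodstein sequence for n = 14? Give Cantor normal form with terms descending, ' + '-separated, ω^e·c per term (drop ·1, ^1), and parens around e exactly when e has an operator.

ω + 9

base 5: 14 = 2·5 + 4; at 6: 2·6 + 4 = 16; next = 15
base 6: 15 = 2·6 + 3; at 7: 2·7 + 3 = 17; next = 16
base 7: 16 = 2·7 + 2; at 8: 2·8 + 2 = 18; next = 17
base 8: 17 = 2·8 + 1; at 9: 2·9 + 1 = 19; next = 18
base 9: 18 = 2·9; at 10: 2·10 = 20; next = 19
base 10: 19 = 10 + 9; at 11: 11 + 9 = 20; next = 19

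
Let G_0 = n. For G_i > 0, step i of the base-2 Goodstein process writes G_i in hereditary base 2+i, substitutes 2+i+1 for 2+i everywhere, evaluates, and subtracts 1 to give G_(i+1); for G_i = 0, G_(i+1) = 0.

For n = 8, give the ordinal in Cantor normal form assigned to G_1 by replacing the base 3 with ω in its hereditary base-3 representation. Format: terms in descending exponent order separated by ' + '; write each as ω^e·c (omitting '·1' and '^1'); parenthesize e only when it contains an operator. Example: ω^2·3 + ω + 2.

ω^ω·2 + ω^2·2 + ω·2 + 2

8 —HB2→ 2^(2 + 1) —bump→ 3^(3 + 1) = 81 —(−1)→ 80
80 —HB3→ 2·3^3 + 2·3^2 + 2·3 + 2 —bump→ 2·4^4 + 2·4^2 + 2·4 + 2 = 554 —(−1)→ 553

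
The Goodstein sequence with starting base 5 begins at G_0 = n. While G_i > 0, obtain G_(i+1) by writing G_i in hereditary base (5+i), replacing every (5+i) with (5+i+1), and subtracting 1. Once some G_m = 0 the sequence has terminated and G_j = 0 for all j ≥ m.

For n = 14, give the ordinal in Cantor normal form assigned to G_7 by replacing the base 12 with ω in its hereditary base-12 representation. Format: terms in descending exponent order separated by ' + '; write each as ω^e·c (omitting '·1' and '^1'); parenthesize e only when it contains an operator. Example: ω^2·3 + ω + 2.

14 —HB5→ 2·5 + 4 —bump→ 2·6 + 4 = 16 —(−1)→ 15
15 —HB6→ 2·6 + 3 —bump→ 2·7 + 3 = 17 —(−1)→ 16
16 —HB7→ 2·7 + 2 —bump→ 2·8 + 2 = 18 —(−1)→ 17
17 —HB8→ 2·8 + 1 —bump→ 2·9 + 1 = 19 —(−1)→ 18
18 —HB9→ 2·9 —bump→ 2·10 = 20 —(−1)→ 19
19 —HB10→ 10 + 9 —bump→ 11 + 9 = 20 —(−1)→ 19
19 —HB11→ 11 + 8 —bump→ 12 + 8 = 20 —(−1)→ 19
19 —HB12→ 12 + 7 —bump→ 13 + 7 = 20 —(−1)→ 19

ω + 7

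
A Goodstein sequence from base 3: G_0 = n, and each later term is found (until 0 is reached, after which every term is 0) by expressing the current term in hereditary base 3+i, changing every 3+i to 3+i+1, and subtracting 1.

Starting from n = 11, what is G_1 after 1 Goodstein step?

G_0 = 11. HB_3(11) = 3^2 + 2. Bump = 18. G_1 = 17.
G_1 = 17. HB_4(17) = 4^2 + 1. Bump = 26. G_2 = 25.

17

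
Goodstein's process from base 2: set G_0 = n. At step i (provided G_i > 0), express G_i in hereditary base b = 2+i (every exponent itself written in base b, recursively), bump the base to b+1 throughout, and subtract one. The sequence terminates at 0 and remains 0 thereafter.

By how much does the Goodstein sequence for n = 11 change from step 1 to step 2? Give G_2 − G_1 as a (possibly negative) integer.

943

G_0=11  [base 2] 2^(2 + 1) + 2 + 1  →[2↦3]→  3^(3 + 1) + 3 + 1 = 85  −1 ⇒ G_1=84
G_1=84  [base 3] 3^(3 + 1) + 3  →[3↦4]→  4^(4 + 1) + 4 = 1028  −1 ⇒ G_2=1027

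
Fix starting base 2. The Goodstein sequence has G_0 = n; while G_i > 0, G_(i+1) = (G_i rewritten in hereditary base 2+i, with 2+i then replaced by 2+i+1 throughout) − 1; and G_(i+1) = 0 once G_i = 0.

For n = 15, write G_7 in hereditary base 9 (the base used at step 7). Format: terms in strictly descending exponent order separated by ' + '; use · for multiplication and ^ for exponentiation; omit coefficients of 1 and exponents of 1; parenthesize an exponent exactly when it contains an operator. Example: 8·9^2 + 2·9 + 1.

[0] 15 ≡ 2^(2 + 1) + 2^2 + 2 + 1 (base 2). Lift 3: 112. −1: 111.
[1] 111 ≡ 3^(3 + 1) + 3^3 + 3 (base 3). Lift 4: 1284. −1: 1283.
[2] 1283 ≡ 4^(4 + 1) + 4^4 + 3 (base 4). Lift 5: 18753. −1: 18752.
[3] 18752 ≡ 5^(5 + 1) + 5^5 + 2 (base 5). Lift 6: 326594. −1: 326593.
[4] 326593 ≡ 6^(6 + 1) + 6^6 + 1 (base 6). Lift 7: 6588345. −1: 6588344.
[5] 6588344 ≡ 7^(7 + 1) + 7^7 (base 7). Lift 8: 150994944. −1: 150994943.
[6] 150994943 ≡ 8^(8 + 1) + 7·8^7 + 7·8^6 + 7·8^5 + 7·8^4 + 7·8^3 + 7·8^2 + 7·8 + 7 (base 8). Lift 9: 3524450281. −1: 3524450280.
[7] 3524450280 ≡ 9^(9 + 1) + 7·9^7 + 7·9^6 + 7·9^5 + 7·9^4 + 7·9^3 + 7·9^2 + 7·9 + 6 (base 9). Lift 10: 100077777776. −1: 100077777775.

9^(9 + 1) + 7·9^7 + 7·9^6 + 7·9^5 + 7·9^4 + 7·9^3 + 7·9^2 + 7·9 + 6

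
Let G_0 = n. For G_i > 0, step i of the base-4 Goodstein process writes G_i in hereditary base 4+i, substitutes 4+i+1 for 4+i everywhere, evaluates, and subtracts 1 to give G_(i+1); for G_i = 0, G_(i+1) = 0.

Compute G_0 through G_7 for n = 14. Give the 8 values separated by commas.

14, 16, 18, 20, 21, 22, 23, 24

14 —HB4→ 3·4 + 2 —bump→ 3·5 + 2 = 17 —(−1)→ 16
16 —HB5→ 3·5 + 1 —bump→ 3·6 + 1 = 19 —(−1)→ 18
18 —HB6→ 3·6 —bump→ 3·7 = 21 —(−1)→ 20
20 —HB7→ 2·7 + 6 —bump→ 2·8 + 6 = 22 —(−1)→ 21
21 —HB8→ 2·8 + 5 —bump→ 2·9 + 5 = 23 —(−1)→ 22
22 —HB9→ 2·9 + 4 —bump→ 2·10 + 4 = 24 —(−1)→ 23
23 —HB10→ 2·10 + 3 —bump→ 2·11 + 3 = 25 —(−1)→ 24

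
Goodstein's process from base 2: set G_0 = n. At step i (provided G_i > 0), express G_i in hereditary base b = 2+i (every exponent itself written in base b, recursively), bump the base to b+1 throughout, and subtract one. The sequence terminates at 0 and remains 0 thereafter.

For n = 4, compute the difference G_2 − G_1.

G_0 = 4. HB_2(4) = 2^2. Bump = 27. G_1 = 26.
G_1 = 26. HB_3(26) = 2·3^2 + 2·3 + 2. Bump = 42. G_2 = 41.

15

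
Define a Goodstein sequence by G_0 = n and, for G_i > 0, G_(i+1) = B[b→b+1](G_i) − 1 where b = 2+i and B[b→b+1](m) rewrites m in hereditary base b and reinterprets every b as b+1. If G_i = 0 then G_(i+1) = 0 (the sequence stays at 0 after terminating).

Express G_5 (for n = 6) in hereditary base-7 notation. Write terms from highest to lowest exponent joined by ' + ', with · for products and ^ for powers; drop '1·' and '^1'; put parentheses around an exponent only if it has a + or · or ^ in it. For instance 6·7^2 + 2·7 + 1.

5·7^5 + 5·7^4 + 5·7^3 + 5·7^2 + 5·7 + 4

G_0=6  [base 2] 2^2 + 2  →[2↦3]→  3^3 + 3 = 30  −1 ⇒ G_1=29
G_1=29  [base 3] 3^3 + 2  →[3↦4]→  4^4 + 2 = 258  −1 ⇒ G_2=257
G_2=257  [base 4] 4^4 + 1  →[4↦5]→  5^5 + 1 = 3126  −1 ⇒ G_3=3125
G_3=3125  [base 5] 5^5  →[5↦6]→  6^6 = 46656  −1 ⇒ G_4=46655
G_4=46655  [base 6] 5·6^5 + 5·6^4 + 5·6^3 + 5·6^2 + 5·6 + 5  →[6↦7]→  5·7^5 + 5·7^4 + 5·7^3 + 5·7^2 + 5·7 + 5 = 98040  −1 ⇒ G_5=98039
G_5=98039  [base 7] 5·7^5 + 5·7^4 + 5·7^3 + 5·7^2 + 5·7 + 4  →[7↦8]→  5·8^5 + 5·8^4 + 5·8^3 + 5·8^2 + 5·8 + 4 = 187244  −1 ⇒ G_6=187243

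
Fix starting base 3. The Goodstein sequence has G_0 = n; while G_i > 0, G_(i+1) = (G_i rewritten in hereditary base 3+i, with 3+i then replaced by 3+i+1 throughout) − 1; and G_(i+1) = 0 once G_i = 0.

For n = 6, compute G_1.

(0) 6|_3 = 2·3 ↦ 2·4|_4 = 8 ⇒ 7
(1) 7|_4 = 4 + 3 ↦ 5 + 3|_5 = 8 ⇒ 7

7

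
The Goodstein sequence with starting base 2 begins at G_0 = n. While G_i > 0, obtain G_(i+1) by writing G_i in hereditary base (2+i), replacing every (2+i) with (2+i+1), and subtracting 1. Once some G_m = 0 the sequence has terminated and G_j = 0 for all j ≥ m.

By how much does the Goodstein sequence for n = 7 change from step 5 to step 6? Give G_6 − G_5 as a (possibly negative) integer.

i=0: 7 = 2^2 + 2 + 1 (b=2); 2→3: 3^3 + 3 + 1 = 31; 31−1 = 30
i=1: 30 = 3^3 + 3 (b=3); 3→4: 4^4 + 4 = 260; 260−1 = 259
i=2: 259 = 4^4 + 3 (b=4); 4→5: 5^5 + 3 = 3128; 3128−1 = 3127
i=3: 3127 = 5^5 + 2 (b=5); 5→6: 6^6 + 2 = 46658; 46658−1 = 46657
i=4: 46657 = 6^6 + 1 (b=6); 6→7: 7^7 + 1 = 823544; 823544−1 = 823543
i=5: 823543 = 7^7 (b=7); 7→8: 8^8 = 16777216; 16777216−1 = 16777215

15953672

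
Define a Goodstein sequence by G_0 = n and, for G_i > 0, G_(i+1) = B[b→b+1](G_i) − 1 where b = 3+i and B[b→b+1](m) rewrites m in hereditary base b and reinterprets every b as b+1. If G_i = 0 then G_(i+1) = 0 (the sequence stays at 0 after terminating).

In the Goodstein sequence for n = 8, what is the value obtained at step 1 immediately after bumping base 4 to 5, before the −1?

11

(0) 8|_3 = 2·3 + 2 ↦ 2·4 + 2|_4 = 10 ⇒ 9
(1) 9|_4 = 2·4 + 1 ↦ 2·5 + 1|_5 = 11 ⇒ 10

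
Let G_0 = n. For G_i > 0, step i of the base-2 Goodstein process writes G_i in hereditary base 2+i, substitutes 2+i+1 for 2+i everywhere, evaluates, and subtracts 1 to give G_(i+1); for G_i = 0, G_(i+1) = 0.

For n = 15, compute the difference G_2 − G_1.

step 0: 15 = 2^(2 + 1) + 2^2 + 2 + 1; sub 3 for 2: 3^(3 + 1) + 3^3 + 3 + 1; = 112; G_1 = 112−1 = 111
step 1: 111 = 3^(3 + 1) + 3^3 + 3; sub 4 for 3: 4^(4 + 1) + 4^4 + 4; = 1284; G_2 = 1284−1 = 1283

1172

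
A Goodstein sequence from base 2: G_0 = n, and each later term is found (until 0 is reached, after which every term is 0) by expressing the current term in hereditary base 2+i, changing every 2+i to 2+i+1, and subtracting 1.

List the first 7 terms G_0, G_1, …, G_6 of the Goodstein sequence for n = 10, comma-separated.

base 2: 10 = 2^(2 + 1) + 2; at 3: 3^(3 + 1) + 3 = 84; next = 83
base 3: 83 = 3^(3 + 1) + 2; at 4: 4^(4 + 1) + 2 = 1026; next = 1025
base 4: 1025 = 4^(4 + 1) + 1; at 5: 5^(5 + 1) + 1 = 15626; next = 15625
base 5: 15625 = 5^(5 + 1); at 6: 6^(6 + 1) = 279936; next = 279935
base 6: 279935 = 5·6^6 + 5·6^5 + 5·6^4 + 5·6^3 + 5·6^2 + 5·6 + 5; at 7: 5·7^7 + 5·7^5 + 5·7^4 + 5·7^3 + 5·7^2 + 5·7 + 5 = 4215755; next = 4215754
base 7: 4215754 = 5·7^7 + 5·7^5 + 5·7^4 + 5·7^3 + 5·7^2 + 5·7 + 4; at 8: 5·8^8 + 5·8^5 + 5·8^4 + 5·8^3 + 5·8^2 + 5·8 + 4 = 84073324; next = 84073323

10, 83, 1025, 15625, 279935, 4215754, 84073323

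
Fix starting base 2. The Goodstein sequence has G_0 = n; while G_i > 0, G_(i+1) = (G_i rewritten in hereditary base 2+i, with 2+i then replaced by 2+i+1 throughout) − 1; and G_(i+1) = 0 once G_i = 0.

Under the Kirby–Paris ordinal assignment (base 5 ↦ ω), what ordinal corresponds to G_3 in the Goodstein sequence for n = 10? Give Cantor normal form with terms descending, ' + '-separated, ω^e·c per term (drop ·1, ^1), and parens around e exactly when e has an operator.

step 0: 10 = 2^(2 + 1) + 2; sub 3 for 2: 3^(3 + 1) + 3; = 84; G_1 = 84−1 = 83
step 1: 83 = 3^(3 + 1) + 2; sub 4 for 3: 4^(4 + 1) + 2; = 1026; G_2 = 1026−1 = 1025
step 2: 1025 = 4^(4 + 1) + 1; sub 5 for 4: 5^(5 + 1) + 1; = 15626; G_3 = 15626−1 = 15625

ω^(ω + 1)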